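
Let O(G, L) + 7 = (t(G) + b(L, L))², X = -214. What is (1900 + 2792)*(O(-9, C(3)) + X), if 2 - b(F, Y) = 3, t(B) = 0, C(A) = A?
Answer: -1032240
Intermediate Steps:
b(F, Y) = -1 (b(F, Y) = 2 - 1*3 = 2 - 3 = -1)
O(G, L) = -6 (O(G, L) = -7 + (0 - 1)² = -7 + (-1)² = -7 + 1 = -6)
(1900 + 2792)*(O(-9, C(3)) + X) = (1900 + 2792)*(-6 - 214) = 4692*(-220) = -1032240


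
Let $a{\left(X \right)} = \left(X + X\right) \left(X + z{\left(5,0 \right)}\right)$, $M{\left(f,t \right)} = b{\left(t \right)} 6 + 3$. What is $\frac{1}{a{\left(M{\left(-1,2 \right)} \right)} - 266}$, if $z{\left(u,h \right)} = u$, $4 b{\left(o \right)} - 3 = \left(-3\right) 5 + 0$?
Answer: $\frac{1}{34} \approx 0.029412$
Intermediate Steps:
$b{\left(o \right)} = -3$ ($b{\left(o \right)} = \frac{3}{4} + \frac{\left(-3\right) 5 + 0}{4} = \frac{3}{4} + \frac{-15 + 0}{4} = \frac{3}{4} + \frac{1}{4} \left(-15\right) = \frac{3}{4} - \frac{15}{4} = -3$)
$M{\left(f,t \right)} = -15$ ($M{\left(f,t \right)} = \left(-3\right) 6 + 3 = -18 + 3 = -15$)
$a{\left(X \right)} = 2 X \left(5 + X\right)$ ($a{\left(X \right)} = \left(X + X\right) \left(X + 5\right) = 2 X \left(5 + X\right)$)
$\frac{1}{a{\left(M{\left(-1,2 \right)} \right)} - 266} = \frac{1}{2 \left(-15\right) \left(5 - 15\right) - 266} = \frac{1}{2 \left(-15\right) \left(-10\right) - 266} = \frac{1}{300 - 266} = \frac{1}{34}$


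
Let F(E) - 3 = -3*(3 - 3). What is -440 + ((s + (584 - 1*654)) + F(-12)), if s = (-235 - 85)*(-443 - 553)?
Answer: 318213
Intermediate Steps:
s = 318720 (s = -320*(-996) = 318720)
F(E) = 3 (F(E) = 3 - 3*(3 - 3) = 3 - 3*0 = 3 + 0 = 3)
-440 + ((s + (584 - 1*654)) + F(-12)) = -440 + ((318720 + (584 - 1*654)) + 3) = -440 + ((318720 + (584 - 654)) + 3) = -440 + ((318720 - 70) + 3) = -440 + (318650 + 3) = -440 + 318653 = 318213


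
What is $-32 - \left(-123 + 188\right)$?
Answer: $-97$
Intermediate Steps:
$-32 - \left(-123 + 188\right) = -32 - 65 = -97$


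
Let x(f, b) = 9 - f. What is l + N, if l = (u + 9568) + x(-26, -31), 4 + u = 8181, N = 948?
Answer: 18728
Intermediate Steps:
u = 8177 (u = -4 + 8181 = 8177)
l = 17780 (l = (8177 + 9568) + (9 - 1*(-26)) = 17745 + (9 + 26) = 17745 + 35 = 17780)
l + N = 17780 + 948 = 18728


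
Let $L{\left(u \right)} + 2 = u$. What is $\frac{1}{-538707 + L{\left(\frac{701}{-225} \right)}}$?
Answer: $- \frac{225}{121210226} \approx -1.8563 \cdot 10^{-6}$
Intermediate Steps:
$L{\left(u \right)} = -2 + u$
$\frac{1}{-538707 + L{\left(\frac{701}{-225} \right)}} = \frac{1}{-538707 + \left(-2 + \frac{701}{-225}\right)} = \frac{1}{-538707 + \left(-2 + 701 \left(- \frac{1}{225}\right)\right)} = \frac{1}{-538707 - \frac{1151}{225}} = \frac{1}{- \frac{121210226}{225}} = - \frac{225}{121210226}$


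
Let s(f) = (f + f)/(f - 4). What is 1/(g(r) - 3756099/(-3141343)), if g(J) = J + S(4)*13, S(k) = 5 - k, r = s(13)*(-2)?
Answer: 28272087/237992186 ≈ 0.11879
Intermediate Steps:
s(f) = 2*f/(-4 + f) (s(f) = (2*f)/(-4 + f) = 2*f/(-4 + f))
r = -52/9 (r = (2*13/(-4 + 13))*(-2) = (2*13/9)*(-2) = (2*13*(1/9))*(-2) = (26/9)*(-2) = -52/9 ≈ -5.7778)
g(J) = 13 + J (g(J) = J + (5 - 1*4)*13 = J + (5 - 4)*13 = J + 1*13 = J + 13 = 13 + J)
1/(g(r) - 3756099/(-3141343)) = 1/((13 - 52/9) - 3756099/(-3141343)) = 1/(65/9 - 3756099*(-1/3141343)) = 1/(65/9 + 3756099/3141343) = 1/(237992186/28272087) = 28272087/237992186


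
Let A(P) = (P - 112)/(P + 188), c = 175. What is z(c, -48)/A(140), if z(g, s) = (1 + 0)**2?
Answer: 82/7 ≈ 11.714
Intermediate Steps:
z(g, s) = 1 (z(g, s) = 1**2 = 1)
A(P) = (-112 + P)/(188 + P)
z(c, -48)/A(140) = 1/((-112 + 140)/(188 + 140)) = 1/(28/328) = 1/((1/328)*28) = 1/(7/82) = 1*(82/7) = 82/7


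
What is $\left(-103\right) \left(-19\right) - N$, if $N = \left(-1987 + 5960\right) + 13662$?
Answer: $-15678$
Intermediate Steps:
$N = 17635$ ($N = 3973 + 13662 = 17635$)
$\left(-103\right) \left(-19\right) - N = \left(-103\right) \left(-19\right) - 17635 = 1957 - 17635 = -15678$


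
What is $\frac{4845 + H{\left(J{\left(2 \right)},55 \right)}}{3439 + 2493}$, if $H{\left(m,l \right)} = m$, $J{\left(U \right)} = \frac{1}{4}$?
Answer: $\frac{19381}{23728} \approx 0.8168$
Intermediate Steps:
$J{\left(U \right)} = \frac{1}{4}$
$\frac{4845 + H{\left(J{\left(2 \right)},55 \right)}}{3439 + 2493} = \frac{4845 + \frac{1}{4}}{3439 + 2493} = \frac{19381}{4 \cdot 5932} = \frac{19381}{4} \cdot \frac{1}{5932} = \frac{19381}{23728}$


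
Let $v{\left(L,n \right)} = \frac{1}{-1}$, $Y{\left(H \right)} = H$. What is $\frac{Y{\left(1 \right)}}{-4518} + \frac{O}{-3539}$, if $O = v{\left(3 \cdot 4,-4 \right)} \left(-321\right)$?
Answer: $- \frac{1453817}{15989202} \approx -0.090925$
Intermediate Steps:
$v{\left(L,n \right)} = -1$
$O = 321$ ($O = \left(-1\right) \left(-321\right) = 321$)
$\frac{Y{\left(1 \right)}}{-4518} + \frac{O}{-3539} = 1 \frac{1}{-4518} + \frac{321}{-3539} = 1 \left(- \frac{1}{4518}\right) + 321 \left(- \frac{1}{3539}\right) = - \frac{1}{4518} - \frac{321}{3539} = - \frac{1453817}{15989202}$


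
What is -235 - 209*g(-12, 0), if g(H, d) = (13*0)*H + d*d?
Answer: -235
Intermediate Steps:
g(H, d) = d² (g(H, d) = 0*H + d² = 0 + d² = d²)
-235 - 209*g(-12, 0) = -235 - 209*0² = -235 - 209*0 = -235 + 0 = -235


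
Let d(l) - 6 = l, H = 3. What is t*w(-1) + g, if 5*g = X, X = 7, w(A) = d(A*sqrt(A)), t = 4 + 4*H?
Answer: 487/5 - 16*I ≈ 97.4 - 16.0*I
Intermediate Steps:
t = 16 (t = 4 + 4*3 = 4 + 12 = 16)
d(l) = 6 + l
w(A) = 6 + A**(3/2) (w(A) = 6 + A*sqrt(A) = 6 + A**(3/2))
g = 7/5 (g = (1/5)*7 = 7/5 ≈ 1.4000)
t*w(-1) + g = 16*(6 + (-1)**(3/2)) + 7/5 = 16*(6 - I) + 7/5 = (96 - 16*I) + 7/5 = 487/5 - 16*I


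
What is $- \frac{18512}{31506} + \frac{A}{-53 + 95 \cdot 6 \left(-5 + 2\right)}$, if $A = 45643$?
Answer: $- \frac{8262163}{312051} \approx -26.477$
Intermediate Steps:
$- \frac{18512}{31506} + \frac{A}{-53 + 95 \cdot 6 \left(-5 + 2\right)} = - \frac{18512}{31506} + \frac{45643}{-53 + 95 \cdot 6 \left(-5 + 2\right)} = \left(-18512\right) \frac{1}{31506} + \frac{45643}{-53 + 95 \cdot 6 \left(-3\right)} = - \frac{104}{177} + \frac{45643}{-53 + 95 \left(-18\right)} = - \frac{104}{177} + \frac{45643}{-53 - 1710} = - \frac{104}{177} + \frac{45643}{-1763} = - \frac{104}{177} + 45643 \left(- \frac{1}{1763}\right) = - \frac{104}{177} - \frac{45643}{1763} = - \frac{8262163}{312051}$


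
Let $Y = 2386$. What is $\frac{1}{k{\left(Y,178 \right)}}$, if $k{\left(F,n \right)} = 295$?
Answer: $\frac{1}{295} \approx 0.0033898$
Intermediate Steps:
$\frac{1}{k{\left(Y,178 \right)}} = \frac{1}{295}$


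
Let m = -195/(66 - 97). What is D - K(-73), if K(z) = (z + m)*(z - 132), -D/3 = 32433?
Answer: -3440209/31 ≈ -1.1097e+5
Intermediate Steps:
m = 195/31 (m = -195/(-31) = -195*(-1/31) = 195/31 ≈ 6.2903)
D = -97299 (D = -3*32433 = -97299)
K(z) = (-132 + z)*(195/31 + z) (K(z) = (z + 195/31)*(z - 132) = (195/31 + z)*(-132 + z) = (-132 + z)*(195/31 + z))
D - K(-73) = -97299 - (-25740/31 + (-73)² - 3897/31*(-73)) = -97299 - (-25740/31 + 5329 + 284481/31) = -97299 - 1*423940/31 = -97299 - 423940/31 = -3440209/31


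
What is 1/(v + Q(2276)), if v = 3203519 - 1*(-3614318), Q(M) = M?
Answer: 1/6820113 ≈ 1.4663e-7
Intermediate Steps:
v = 6817837 (v = 3203519 + 3614318 = 6817837)
1/(v + Q(2276)) = 1/(6817837 + 2276) = 1/6820113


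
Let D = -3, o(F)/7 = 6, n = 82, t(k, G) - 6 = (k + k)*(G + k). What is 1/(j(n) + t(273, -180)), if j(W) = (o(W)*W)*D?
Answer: 1/40452 ≈ 2.4721e-5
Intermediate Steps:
t(k, G) = 6 + 2*k*(G + k) (t(k, G) = 6 + (k + k)*(G + k) = 6 + (2*k)*(G + k) = 6 + 2*k*(G + k))
o(F) = 42 (o(F) = 7*6 = 42)
j(W) = -126*W (j(W) = (42*W)*(-3) = -126*W)
1/(j(n) + t(273, -180)) = 1/(-126*82 + (6 + 2*273**2 + 2*(-180)*273)) = 1/(-10332 + (6 + 2*74529 - 98280)) = 1/(-10332 + (6 + 149058 - 98280)) = 1/(-10332 + 50784) = 1/40452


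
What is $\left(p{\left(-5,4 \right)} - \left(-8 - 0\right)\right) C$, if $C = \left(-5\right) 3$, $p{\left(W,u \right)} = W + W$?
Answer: $30$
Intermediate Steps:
$p{\left(W,u \right)} = 2 W$
$C = -15$
$\left(p{\left(-5,4 \right)} - \left(-8 - 0\right)\right) C = \left(2 \left(-5\right) - \left(-8 - 0\right)\right) \left(-15\right) = \left(-10 - \left(-8 + 0\right)\right) \left(-15\right) = \left(-10 - -8\right) \left(-15\right) = \left(-10 + 8\right) \left(-15\right) = \left(-2\right) \left(-15\right) = 30$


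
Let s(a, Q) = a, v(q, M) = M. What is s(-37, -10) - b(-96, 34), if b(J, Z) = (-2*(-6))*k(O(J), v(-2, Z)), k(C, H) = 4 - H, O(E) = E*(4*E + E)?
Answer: 323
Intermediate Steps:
O(E) = 5*E**2 (O(E) = E*(5*E) = 5*E**2)
b(J, Z) = 48 - 12*Z (b(J, Z) = (-2*(-6))*(4 - Z) = 12*(4 - Z) = 48 - 12*Z)
s(-37, -10) - b(-96, 34) = -37 - (48 - 12*34) = -37 - (48 - 408) = -37 - 1*(-360) = -37 + 360 = 323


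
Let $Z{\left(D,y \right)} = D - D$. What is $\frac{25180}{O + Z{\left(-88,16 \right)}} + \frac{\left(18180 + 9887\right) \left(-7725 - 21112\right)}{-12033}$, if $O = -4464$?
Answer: $\frac{33451075127}{497364} \approx 67257.0$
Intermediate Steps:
$Z{\left(D,y \right)} = 0$
$\frac{25180}{O + Z{\left(-88,16 \right)}} + \frac{\left(18180 + 9887\right) \left(-7725 - 21112\right)}{-12033} = \frac{25180}{-4464 + 0} + \frac{\left(18180 + 9887\right) \left(-7725 - 21112\right)}{-12033} = \frac{25180}{-4464} + 28067 \left(-28837\right) \left(- \frac{1}{12033}\right) = 25180 \left(- \frac{1}{4464}\right) - - \frac{809368079}{12033} = - \frac{6295}{1116} + \frac{809368079}{12033} = \frac{33451075127}{497364}$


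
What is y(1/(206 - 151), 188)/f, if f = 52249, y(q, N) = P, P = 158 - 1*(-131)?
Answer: 289/52249 ≈ 0.0055312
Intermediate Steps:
P = 289 (P = 158 + 131 = 289)
y(q, N) = 289
y(1/(206 - 151), 188)/f = 289/52249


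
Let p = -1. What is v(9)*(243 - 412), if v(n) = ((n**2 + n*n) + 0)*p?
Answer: 27378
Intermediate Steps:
v(n) = -2*n**2 (v(n) = ((n**2 + n*n) + 0)*(-1) = ((n**2 + n**2) + 0)*(-1) = (2*n**2 + 0)*(-1) = (2*n**2)*(-1) = -2*n**2)
v(9)*(243 - 412) = (-2*9**2)*(243 - 412) = -2*81*(-169) = -162*(-169) = 27378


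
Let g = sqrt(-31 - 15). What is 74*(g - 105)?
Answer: -7770 + 74*I*sqrt(46) ≈ -7770.0 + 501.89*I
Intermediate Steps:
g = I*sqrt(46) (g = sqrt(-46) = I*sqrt(46) ≈ 6.7823*I)
74*(g - 105) = 74*(I*sqrt(46) - 105) = 74*(-105 + I*sqrt(46)) = -7770 + 74*I*sqrt(46)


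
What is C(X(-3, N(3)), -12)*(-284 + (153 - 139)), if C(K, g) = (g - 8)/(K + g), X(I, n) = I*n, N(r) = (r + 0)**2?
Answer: -1800/13 ≈ -138.46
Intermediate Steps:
N(r) = r**2
C(K, g) = (-8 + g)/(K + g)
C(X(-3, N(3)), -12)*(-284 + (153 - 139)) = ((-8 - 12)/(-3*3**2 - 12))*(-284 + (153 - 139)) = (-20/(-3*9 - 12))*(-284 + 14) = (-20/(-27 - 12))*(-270) = (-20/(-39))*(-270) = -1/39*(-20)*(-270) = (20/39)*(-270) = -1800/13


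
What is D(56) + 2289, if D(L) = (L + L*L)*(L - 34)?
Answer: 72513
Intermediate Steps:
D(L) = (-34 + L)*(L + L²) (D(L) = (L + L²)*(-34 + L) = (-34 + L)*(L + L²))
D(56) + 2289 = 56*(-34 + 56² - 33*56) + 2289 = 56*(-34 + 3136 - 1848) + 2289 = 56*1254 + 2289 = 70224 + 2289 = 72513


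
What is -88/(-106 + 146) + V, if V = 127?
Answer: 624/5 ≈ 124.80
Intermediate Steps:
-88/(-106 + 146) + V = -88/(-106 + 146) + 127 = -88/40 + 127 = (1/40)*(-88) + 127 = -11/5 + 127 = 624/5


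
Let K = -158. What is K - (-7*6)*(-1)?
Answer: -200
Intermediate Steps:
K - (-7*6)*(-1) = -158 - (-7*6)*(-1) = -158 - (-42)*(-1) = -158 - 1*42 = -158 - 42 = -200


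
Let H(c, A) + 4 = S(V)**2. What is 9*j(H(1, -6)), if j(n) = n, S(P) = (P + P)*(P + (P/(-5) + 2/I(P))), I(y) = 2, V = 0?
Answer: -36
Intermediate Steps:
S(P) = 2*P*(1 + 4*P/5) (S(P) = (P + P)*(P + (P/(-5) + 2/2)) = (2*P)*(P + (P*(-1/5) + 2*(1/2))) = (2*P)*(P + (-P/5 + 1)) = (2*P)*(P + (1 - P/5)) = (2*P)*(1 + 4*P/5) = 2*P*(1 + 4*P/5))
H(c, A) = -4 (H(c, A) = -4 + ((2/5)*0*(5 + 4*0))**2 = -4 + ((2/5)*0*(5 + 0))**2 = -4 + ((2/5)*0*5)**2 = -4 + 0**2 = -4 + 0 = -4)
9*j(H(1, -6)) = 9*(-4) = -36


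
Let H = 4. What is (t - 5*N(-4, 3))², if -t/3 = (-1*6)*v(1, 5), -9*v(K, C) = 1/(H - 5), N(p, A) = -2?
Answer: 144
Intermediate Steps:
v(K, C) = ⅑ (v(K, C) = -1/(9*(4 - 5)) = -⅑/(-1) = -⅑*(-1) = ⅑)
t = 2 (t = -3*(-1*6)/9 = -(-18)/9 = -3*(-⅔) = 2)
(t - 5*N(-4, 3))² = (2 - 5*(-2))² = (2 + 10)² = 12² = 144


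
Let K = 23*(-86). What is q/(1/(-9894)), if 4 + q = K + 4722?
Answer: -27109560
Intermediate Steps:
K = -1978
q = 2740 (q = -4 + (-1978 + 4722) = -4 + 2744 = 2740)
q/(1/(-9894)) = 2740/(1/(-9894)) = 2740/(-1/9894) = 2740*(-9894) = -27109560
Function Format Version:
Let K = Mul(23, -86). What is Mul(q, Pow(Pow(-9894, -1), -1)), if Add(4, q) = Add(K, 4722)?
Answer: -27109560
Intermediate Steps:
K = -1978
q = 2740 (q = Add(-4, Add(-1978, 4722)) = Add(-4, 2744) = 2740)
Mul(q, Pow(Pow(-9894, -1), -1)) = Mul(2740, Pow(Pow(-9894, -1), -1)) = Mul(2740, Pow(Rational(-1, 9894), -1)) = Mul(2740, -9894) = -27109560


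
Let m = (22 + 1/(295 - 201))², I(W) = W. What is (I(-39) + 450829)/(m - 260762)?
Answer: -3983180440/2299812271 ≈ -1.7320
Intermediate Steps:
m = 4280761/8836 (m = (22 + 1/94)² = (2069/94)² = 4280761/8836 ≈ 484.47)
(I(-39) + 450829)/(m - 260762) = (-39 + 450829)/(4280761/8836 - 260762) = 450790/(-2299812271/8836) = 450790*(-8836/2299812271) = -3983180440/2299812271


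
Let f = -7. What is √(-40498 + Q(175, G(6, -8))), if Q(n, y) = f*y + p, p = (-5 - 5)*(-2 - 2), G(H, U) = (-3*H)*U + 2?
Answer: 2*I*√10370 ≈ 203.67*I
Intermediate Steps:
G(H, U) = 2 - 3*H*U (G(H, U) = -3*H*U + 2 = 2 - 3*H*U)
p = 40 (p = -10*(-4) = 40)
Q(n, y) = 40 - 7*y (Q(n, y) = -7*y + 40 = 40 - 7*y)
√(-40498 + Q(175, G(6, -8))) = √(-40498 + (40 - 7*(2 - 3*6*(-8)))) = √(-40498 + (40 - 7*(2 + 144))) = √(-40498 + (40 - 7*146)) = √(-40498 + (40 - 1022)) = √(-40498 - 982) = √(-41480) = 2*I*√10370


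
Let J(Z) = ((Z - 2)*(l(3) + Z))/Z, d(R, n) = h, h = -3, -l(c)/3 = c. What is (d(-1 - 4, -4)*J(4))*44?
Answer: 330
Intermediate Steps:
l(c) = -3*c
d(R, n) = -3
J(Z) = (-9 + Z)*(-2 + Z)/Z (J(Z) = ((Z - 2)*(-3*3 + Z))/Z = ((-2 + Z)*(-9 + Z))/Z = ((-9 + Z)*(-2 + Z))/Z = (-9 + Z)*(-2 + Z)/Z)
(d(-1 - 4, -4)*J(4))*44 = -3*(-11 + 4 + 18/4)*44 = -3*(-11 + 4 + 18*(¼))*44 = -3*(-11 + 4 + 9/2)*44 = -3*(-5/2)*44 = (15/2)*44 = 330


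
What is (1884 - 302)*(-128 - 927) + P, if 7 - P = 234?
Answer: -1669237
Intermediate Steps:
P = -227 (P = 7 - 1*234 = 7 - 234 = -227)
(1884 - 302)*(-128 - 927) + P = (1884 - 302)*(-128 - 927) - 227 = 1582*(-1055) - 227 = -1669010 - 227 = -1669237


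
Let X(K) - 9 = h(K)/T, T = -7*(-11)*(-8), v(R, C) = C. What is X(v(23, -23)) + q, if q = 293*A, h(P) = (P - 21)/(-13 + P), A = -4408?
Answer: -650933641/504 ≈ -1.2915e+6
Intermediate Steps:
h(P) = (-21 + P)/(-13 + P)
T = -616 (T = 77*(-8) = -616)
X(K) = 9 - (-21 + K)/(616*(-13 + K)) (X(K) = 9 + ((-21 + K)/(-13 + K))/(-616) = 9 + ((-21 + K)/(-13 + K))*(-1/616) = 9 - (-21 + K)/(616*(-13 + K)))
q = -1291544 (q = 293*(-4408) = -1291544)
X(v(23, -23)) + q = (-72051 + 5543*(-23))/(616*(-13 - 23)) - 1291544 = (1/616)*(-72051 - 127489)/(-36) - 1291544 = (1/616)*(-1/36)*(-199540) - 1291544 = 4535/504 - 1291544 = -650933641/504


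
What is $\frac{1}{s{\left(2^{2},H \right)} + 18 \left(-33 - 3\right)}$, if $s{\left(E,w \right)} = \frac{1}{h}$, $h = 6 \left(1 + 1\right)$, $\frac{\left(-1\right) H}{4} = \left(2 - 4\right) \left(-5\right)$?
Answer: $- \frac{12}{7775} \approx -0.0015434$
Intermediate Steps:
$H = -40$ ($H = - 4 \left(2 - 4\right) \left(-5\right) = - 4 \left(\left(-2\right) \left(-5\right)\right) = \left(-4\right) 10 = -40$)
$h = 12$ ($h = 6 \cdot 2 = 12$)
$s{\left(E,w \right)} = \frac{1}{12}$
$\frac{1}{s{\left(2^{2},H \right)} + 18 \left(-33 - 3\right)} = \frac{1}{\frac{1}{12} + 18 \left(-33 - 3\right)} = \frac{1}{\frac{1}{12} + 18 \left(-36\right)} = \frac{1}{\frac{1}{12} - 648} = \frac{1}{- \frac{7775}{12}} = - \frac{12}{7775}$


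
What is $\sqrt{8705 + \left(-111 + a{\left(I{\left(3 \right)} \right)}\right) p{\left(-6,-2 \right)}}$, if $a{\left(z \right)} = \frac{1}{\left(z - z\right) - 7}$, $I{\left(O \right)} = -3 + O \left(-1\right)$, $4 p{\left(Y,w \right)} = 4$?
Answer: $\frac{\sqrt{421099}}{7} \approx 92.703$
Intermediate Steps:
$p{\left(Y,w \right)} = 1$ ($p{\left(Y,w \right)} = \frac{1}{4} \cdot 4 = 1$)
$I{\left(O \right)} = -3 - O$
$a{\left(z \right)} = - \frac{1}{7}$ ($a{\left(z \right)} = \frac{1}{0 - 7} = \frac{1}{-7} = - \frac{1}{7}$)
$\sqrt{8705 + \left(-111 + a{\left(I{\left(3 \right)} \right)}\right) p{\left(-6,-2 \right)}} = \sqrt{8705 + \left(-111 - \frac{1}{7}\right) 1} = \sqrt{8705 - \frac{778}{7}} = \sqrt{\frac{60157}{7}} = \frac{\sqrt{421099}}{7}$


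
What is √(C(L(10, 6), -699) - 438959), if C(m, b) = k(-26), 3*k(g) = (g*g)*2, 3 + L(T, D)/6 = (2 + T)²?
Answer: 5*I*√157863/3 ≈ 662.2*I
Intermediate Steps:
L(T, D) = -18 + 6*(2 + T)²
k(g) = 2*g²/3 (k(g) = ((g*g)*2)/3 = (g²*2)/3 = (2*g²)/3 = 2*g²/3)
C(m, b) = 1352/3 (C(m, b) = (⅔)*(-26)² = (⅔)*676 = 1352/3)
√(C(L(10, 6), -699) - 438959) = √(1352/3 - 438959) = √(-1315525/3) = 5*I*√157863/3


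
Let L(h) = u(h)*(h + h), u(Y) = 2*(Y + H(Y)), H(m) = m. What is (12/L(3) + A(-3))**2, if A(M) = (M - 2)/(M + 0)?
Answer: 121/36 ≈ 3.3611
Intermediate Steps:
u(Y) = 4*Y (u(Y) = 2*(Y + Y) = 2*(2*Y) = 4*Y)
L(h) = 8*h**2 (L(h) = (4*h)*(h + h) = (4*h)*(2*h) = 8*h**2)
A(M) = (-2 + M)/M
(12/L(3) + A(-3))**2 = (12/((8*3**2)) + (-2 - 3)/(-3))**2 = (12/((8*9)) - 1/3*(-5))**2 = (12/72 + 5/3)**2 = (12*(1/72) + 5/3)**2 = (1/6 + 5/3)**2 = (11/6)**2 = 121/36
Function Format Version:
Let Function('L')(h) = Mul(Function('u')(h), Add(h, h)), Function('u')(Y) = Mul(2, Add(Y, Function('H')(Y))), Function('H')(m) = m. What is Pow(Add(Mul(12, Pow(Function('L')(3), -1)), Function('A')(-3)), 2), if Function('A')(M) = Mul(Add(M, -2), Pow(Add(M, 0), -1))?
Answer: Rational(121, 36) ≈ 3.3611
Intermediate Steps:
Function('u')(Y) = Mul(4, Y) (Function('u')(Y) = Mul(2, Add(Y, Y)) = Mul(2, Mul(2, Y)) = Mul(4, Y))
Function('L')(h) = Mul(8, Pow(h, 2)) (Function('L')(h) = Mul(Mul(4, h), Add(h, h)) = Mul(Mul(4, h), Mul(2, h)) = Mul(8, Pow(h, 2)))
Function('A')(M) = Mul(Pow(M, -1), Add(-2, M)) (Function('A')(M) = Mul(Add(-2, M), Pow(M, -1)) = Mul(Pow(M, -1), Add(-2, M)))
Pow(Add(Mul(12, Pow(Function('L')(3), -1)), Function('A')(-3)), 2) = Pow(Add(Mul(12, Pow(Mul(8, Pow(3, 2)), -1)), Mul(Pow(-3, -1), Add(-2, -3))), 2) = Pow(Add(Mul(12, Pow(Mul(8, 9), -1)), Mul(Rational(-1, 3), -5)), 2) = Pow(Add(Mul(12, Pow(72, -1)), Rational(5, 3)), 2) = Pow(Add(Mul(12, Rational(1, 72)), Rational(5, 3)), 2) = Pow(Add(Rational(1, 6), Rational(5, 3)), 2) = Pow(Rational(11, 6), 2) = Rational(121, 36)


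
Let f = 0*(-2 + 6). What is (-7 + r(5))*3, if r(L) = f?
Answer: -21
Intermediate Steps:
f = 0 (f = 0*4 = 0)
r(L) = 0
(-7 + r(5))*3 = (-7 + 0)*3 = -7*3 = -21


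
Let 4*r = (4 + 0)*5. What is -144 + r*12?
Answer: -84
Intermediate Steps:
r = 5 (r = ((4 + 0)*5)/4 = (4*5)/4 = (¼)*20 = 5)
-144 + r*12 = -144 + 5*12 = -144 + 60 = -84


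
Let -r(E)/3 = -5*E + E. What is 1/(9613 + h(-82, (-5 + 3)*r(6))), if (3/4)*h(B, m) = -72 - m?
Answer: 1/9709 ≈ 0.00010300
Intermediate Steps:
r(E) = 12*E (r(E) = -3*(-5*E + E) = -(-12)*E = 12*E)
h(B, m) = -96 - 4*m/3 (h(B, m) = 4*(-72 - m)/3 = -96 - 4*m/3)
1/(9613 + h(-82, (-5 + 3)*r(6))) = 1/(9613 + (-96 - 4*(-5 + 3)*12*6/3)) = 1/(9613 + (-96 - (-8)*72/3)) = 1/(9613 + (-96 - 4/3*(-144))) = 1/(9613 + (-96 + 192)) = 1/(9613 + 96) = 1/9709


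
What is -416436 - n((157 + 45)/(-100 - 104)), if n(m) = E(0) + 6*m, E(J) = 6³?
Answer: -7082983/17 ≈ -4.1665e+5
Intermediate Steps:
E(J) = 216
n(m) = 216 + 6*m
-416436 - n((157 + 45)/(-100 - 104)) = -416436 - (216 + 6*((157 + 45)/(-100 - 104))) = -416436 - (216 + 6*(202/(-204))) = -416436 - (216 + 6*(202*(-1/204))) = -416436 - (216 + 6*(-101/102)) = -416436 - (216 - 101/17) = -416436 - 1*3571/17 = -416436 - 3571/17 = -7082983/17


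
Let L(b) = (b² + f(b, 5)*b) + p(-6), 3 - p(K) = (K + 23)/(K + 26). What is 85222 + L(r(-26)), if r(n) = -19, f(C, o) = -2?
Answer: 1712463/20 ≈ 85623.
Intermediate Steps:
p(K) = 3 - (23 + K)/(26 + K) (p(K) = 3 - (K + 23)/(K + 26) = 3 - (23 + K)/(26 + K))
L(b) = 43/20 + b² - 2*b (L(b) = (b² - 2*b) + (55 + 2*(-6))/(26 - 6) = (b² - 2*b) + (55 - 12)/20 = (b² - 2*b) + (1/20)*43 = (b² - 2*b) + 43/20 = 43/20 + b² - 2*b)
85222 + L(r(-26)) = 85222 + (43/20 + (-19)² - 2*(-19)) = 85222 + (43/20 + 361 + 38) = 85222 + 8023/20 = 1712463/20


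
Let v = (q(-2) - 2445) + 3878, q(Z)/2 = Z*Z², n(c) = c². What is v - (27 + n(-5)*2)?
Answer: 1340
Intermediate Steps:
q(Z) = 2*Z³ (q(Z) = 2*(Z*Z²) = 2*Z³)
v = 1417 (v = (2*(-2)³ - 2445) + 3878 = (2*(-8) - 2445) + 3878 = (-16 - 2445) + 3878 = -2461 + 3878 = 1417)
v - (27 + n(-5)*2) = 1417 - (27 + (-5)²*2) = 1417 - (27 + 25*2) = 1417 - (27 + 50) = 1417 - 1*77 = 1417 - 77 = 1340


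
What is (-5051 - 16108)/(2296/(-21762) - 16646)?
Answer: 230231079/181126274 ≈ 1.2711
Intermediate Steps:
(-5051 - 16108)/(2296/(-21762) - 16646) = -21159/(2296*(-1/21762) - 16646) = -21159/(-1148/10881 - 16646) = -21159/(-181126274/10881) = -21159*(-10881/181126274) = 230231079/181126274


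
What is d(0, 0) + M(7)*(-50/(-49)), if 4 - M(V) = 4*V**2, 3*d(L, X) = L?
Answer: -9600/49 ≈ -195.92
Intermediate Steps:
d(L, X) = L/3
M(V) = 4 - 4*V**2
d(0, 0) + M(7)*(-50/(-49)) = (1/3)*0 + (4 - 4*7**2)*(-50/(-49)) = 0 + (4 - 4*49)*(-50*(-1/49)) = 0 + (4 - 196)*(50/49) = 0 - 192*50/49 = 0 - 9600/49 = -9600/49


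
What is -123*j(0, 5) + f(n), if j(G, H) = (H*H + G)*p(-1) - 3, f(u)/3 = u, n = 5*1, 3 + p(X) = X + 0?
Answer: 12684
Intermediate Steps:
p(X) = -3 + X (p(X) = -3 + (X + 0) = -3 + X)
n = 5
f(u) = 3*u
j(G, H) = -3 - 4*G - 4*H² (j(G, H) = (H*H + G)*(-3 - 1) - 3 = (H² + G)*(-4) - 3 = (G + H²)*(-4) - 3 = (-4*G - 4*H²) - 3 = -3 - 4*G - 4*H²)
-123*j(0, 5) + f(n) = -123*(-3 - 4*0 - 4*5²) + 3*5 = -123*(-3 + 0 - 4*25) + 15 = -123*(-3 + 0 - 100) + 15 = -123*(-103) + 15 = 12669 + 15 = 12684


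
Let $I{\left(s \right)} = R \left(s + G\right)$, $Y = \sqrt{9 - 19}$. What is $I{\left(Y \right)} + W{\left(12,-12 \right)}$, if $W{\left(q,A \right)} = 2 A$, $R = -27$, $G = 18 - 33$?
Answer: $381 - 27 i \sqrt{10} \approx 381.0 - 85.381 i$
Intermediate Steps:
$Y = i \sqrt{10}$ ($Y = \sqrt{-10} = i \sqrt{10} \approx 3.1623 i$)
$G = -15$ ($G = 18 - 33 = -15$)
$I{\left(s \right)} = 405 - 27 s$ ($I{\left(s \right)} = - 27 \left(s - 15\right) = - 27 \left(-15 + s\right) = 405 - 27 s$)
$I{\left(Y \right)} + W{\left(12,-12 \right)} = \left(405 - 27 i \sqrt{10}\right) + 2 \left(-12\right) = \left(405 - 27 i \sqrt{10}\right) - 24 = 381 - 27 i \sqrt{10}$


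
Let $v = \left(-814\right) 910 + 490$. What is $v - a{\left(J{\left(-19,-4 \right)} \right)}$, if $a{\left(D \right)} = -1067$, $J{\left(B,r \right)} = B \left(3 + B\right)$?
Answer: $-739183$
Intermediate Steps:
$v = -740250$ ($v = -740740 + 490 = -740250$)
$v - a{\left(J{\left(-19,-4 \right)} \right)} = -740250 - -1067 = -740250 + 1067 = -739183$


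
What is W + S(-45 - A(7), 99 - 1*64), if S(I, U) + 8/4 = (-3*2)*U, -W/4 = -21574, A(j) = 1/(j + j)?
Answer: 86084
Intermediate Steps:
A(j) = 1/(2*j)
W = 86296 (W = -4*(-21574) = 86296)
S(I, U) = -2 - 6*U (S(I, U) = -2 + (-3*2)*U = -2 - 6*U)
W + S(-45 - A(7), 99 - 1*64) = 86296 + (-2 - 6*(99 - 1*64)) = 86296 + (-2 - 6*(99 - 64)) = 86296 + (-2 - 6*35) = 86296 + (-2 - 210) = 86296 - 212 = 86084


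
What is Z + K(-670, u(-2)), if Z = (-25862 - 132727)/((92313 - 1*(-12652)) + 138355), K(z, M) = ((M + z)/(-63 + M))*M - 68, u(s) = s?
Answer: -282560953/3163160 ≈ -89.329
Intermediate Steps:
K(z, M) = -68 + M*(M + z)/(-63 + M) (K(z, M) = ((M + z)/(-63 + M))*M - 68 = M*(M + z)/(-63 + M) - 68 = -68 + M*(M + z)/(-63 + M))
Z = -158589/243320 (Z = -158589/((92313 + 12652) + 138355) = -158589/(104965 + 138355) = -158589/243320 ≈ -0.65177)
Z + K(-670, u(-2)) = -158589/243320 + (4284 + (-2)**2 - 68*(-2) - 2*(-670))/(-63 - 2) = -158589/243320 + (4284 + 4 + 136 + 1340)/(-65) = -158589/243320 - 1/65*5764 = -158589/243320 - 5764/65 = -282560953/3163160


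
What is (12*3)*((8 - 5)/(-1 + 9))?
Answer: 27/2 ≈ 13.500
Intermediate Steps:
(12*3)*((8 - 5)/(-1 + 9)) = 36*(3/8) = 27/2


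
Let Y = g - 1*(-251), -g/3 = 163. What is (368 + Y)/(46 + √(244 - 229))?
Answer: 5980/2101 - 130*√15/2101 ≈ 2.6066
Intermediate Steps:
g = -489 (g = -3*163 = -489)
Y = -238 (Y = -489 - 1*(-251) = -489 + 251 = -238)
(368 + Y)/(46 + √(244 - 229)) = (368 - 238)/(46 + √(244 - 229)) = 130/(46 + √15)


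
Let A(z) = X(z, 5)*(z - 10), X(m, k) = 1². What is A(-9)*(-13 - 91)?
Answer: 1976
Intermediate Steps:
X(m, k) = 1
A(z) = -10 + z (A(z) = 1*(z - 10) = 1*(-10 + z) = -10 + z)
A(-9)*(-13 - 91) = (-10 - 9)*(-13 - 91) = -19*(-104) = 1976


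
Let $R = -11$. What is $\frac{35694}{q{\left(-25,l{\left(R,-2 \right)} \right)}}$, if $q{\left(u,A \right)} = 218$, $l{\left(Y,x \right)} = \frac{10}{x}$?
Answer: $\frac{17847}{109} \approx 163.73$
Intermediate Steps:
$\frac{35694}{q{\left(-25,l{\left(R,-2 \right)} \right)}} = \frac{35694}{218} = 35694 \cdot \frac{1}{218} = \frac{17847}{109}$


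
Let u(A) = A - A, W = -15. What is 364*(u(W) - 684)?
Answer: -248976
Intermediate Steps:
u(A) = 0
364*(u(W) - 684) = 364*(0 - 684) = 364*(-684) = -248976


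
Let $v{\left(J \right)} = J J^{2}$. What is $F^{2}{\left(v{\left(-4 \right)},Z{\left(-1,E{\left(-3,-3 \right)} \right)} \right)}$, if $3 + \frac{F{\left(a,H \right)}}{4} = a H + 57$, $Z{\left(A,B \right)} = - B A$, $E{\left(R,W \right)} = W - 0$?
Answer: $968256$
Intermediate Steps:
$E{\left(R,W \right)} = W$ ($E{\left(R,W \right)} = W + 0 = W$)
$Z{\left(A,B \right)} = - A B$
$v{\left(J \right)} = J^{3}$
$F{\left(a,H \right)} = 216 + 4 H a$ ($F{\left(a,H \right)} = -12 + 4 \left(a H + 57\right) = -12 + 4 \left(H a + 57\right) = -12 + 4 \left(57 + H a\right) = -12 + \left(228 + 4 H a\right) = 216 + 4 H a$)
$F^{2}{\left(v{\left(-4 \right)},Z{\left(-1,E{\left(-3,-3 \right)} \right)} \right)} = \left(216 + 4 \left(\left(-1\right) \left(-1\right) \left(-3\right)\right) \left(-4\right)^{3}\right)^{2} = \left(216 + 4 \left(-3\right) \left(-64\right)\right)^{2} = \left(216 + 768\right)^{2} = 984^{2} = 968256$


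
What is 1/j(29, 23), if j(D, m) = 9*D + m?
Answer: 1/284 ≈ 0.0035211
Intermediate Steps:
j(D, m) = m + 9*D
1/j(29, 23) = 1/(23 + 9*29) = 1/(23 + 261) = 1/284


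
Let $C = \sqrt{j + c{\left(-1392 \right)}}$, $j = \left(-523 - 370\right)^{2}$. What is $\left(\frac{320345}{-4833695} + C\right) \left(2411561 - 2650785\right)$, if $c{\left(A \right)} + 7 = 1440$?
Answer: $\frac{901578968}{56867} - 239224 \sqrt{798882} \approx -2.138 \cdot 10^{8}$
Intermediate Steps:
$c{\left(A \right)} = 1433$ ($c{\left(A \right)} = -7 + 1440 = 1433$)
$j = 797449$ ($j = \left(-893\right)^{2} = 797449$)
$C = \sqrt{798882}$ ($C = \sqrt{797449 + 1433} = \sqrt{798882} \approx 893.8$)
$\left(\frac{320345}{-4833695} + C\right) \left(2411561 - 2650785\right) = \left(\frac{320345}{-4833695} + \sqrt{798882}\right) \left(2411561 - 2650785\right) = \left(320345 \left(- \frac{1}{4833695}\right) + \sqrt{798882}\right) \left(-239224\right) = \left(- \frac{64069}{966739} + \sqrt{798882}\right) \left(-239224\right) = \frac{901578968}{56867} - 239224 \sqrt{798882}$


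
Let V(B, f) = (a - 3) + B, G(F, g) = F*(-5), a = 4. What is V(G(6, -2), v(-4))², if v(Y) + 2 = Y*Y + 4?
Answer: 841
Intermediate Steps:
v(Y) = 2 + Y² (v(Y) = -2 + (Y*Y + 4) = -2 + (Y² + 4) = -2 + (4 + Y²) = 2 + Y²)
G(F, g) = -5*F
V(B, f) = 1 + B (V(B, f) = (4 - 3) + B = 1 + B)
V(G(6, -2), v(-4))² = (1 - 5*6)² = (1 - 30)² = (-29)² = 841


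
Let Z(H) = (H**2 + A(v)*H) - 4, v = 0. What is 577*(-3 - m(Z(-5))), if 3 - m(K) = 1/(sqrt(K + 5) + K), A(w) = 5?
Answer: -10963/3 ≈ -3654.3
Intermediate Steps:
Z(H) = -4 + H**2 + 5*H (Z(H) = (H**2 + 5*H) - 4 = -4 + H**2 + 5*H)
m(K) = 3 - 1/(K + sqrt(5 + K)) (m(K) = 3 - 1/(sqrt(K + 5) + K) = 3 - 1/(sqrt(5 + K) + K) = 3 - 1/(K + sqrt(5 + K)))
577*(-3 - m(Z(-5))) = 577*(-3 - (-1 + 3*(-4 + (-5)**2 + 5*(-5)) + 3*sqrt(5 + (-4 + (-5)**2 + 5*(-5))))/((-4 + (-5)**2 + 5*(-5)) + sqrt(5 + (-4 + (-5)**2 + 5*(-5))))) = 577*(-3 - (-1 + 3*(-4 + 25 - 25) + 3*sqrt(5 + (-4 + 25 - 25)))/((-4 + 25 - 25) + sqrt(5 + (-4 + 25 - 25)))) = 577*(-3 - (-1 + 3*(-4) + 3*sqrt(5 - 4))/(-4 + sqrt(5 - 4))) = 577*(-3 - (-1 - 12 + 3*sqrt(1))/(-4 + sqrt(1))) = 577*(-3 - (-1 - 12 + 3*1)/(-4 + 1)) = 577*(-3 - (-1 - 12 + 3)/(-3)) = 577*(-3 - (-1)*(-10)/3) = 577*(-3 - 1*10/3) = 577*(-3 - 10/3) = 577*(-19/3) = -10963/3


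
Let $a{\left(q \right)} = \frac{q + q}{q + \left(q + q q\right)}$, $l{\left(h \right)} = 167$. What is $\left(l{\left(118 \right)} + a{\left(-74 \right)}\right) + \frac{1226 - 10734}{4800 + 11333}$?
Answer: $\frac{96633175}{580788} \approx 166.38$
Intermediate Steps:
$a{\left(q \right)} = \frac{2 q}{q^{2} + 2 q}$ ($a{\left(q \right)} = \frac{2 q}{q + \left(q + q^{2}\right)} = \frac{2 q}{q^{2} + 2 q}$)
$\left(l{\left(118 \right)} + a{\left(-74 \right)}\right) + \frac{1226 - 10734}{4800 + 11333} = \left(167 + \frac{2}{2 - 74}\right) + \frac{1226 - 10734}{4800 + 11333} = \left(167 + \frac{2}{-72}\right) - \frac{9508}{16133} = \left(167 + 2 \left(- \frac{1}{72}\right)\right) - \frac{9508}{16133} = \left(167 - \frac{1}{36}\right) - \frac{9508}{16133} = \frac{6011}{36} - \frac{9508}{16133} = \frac{96633175}{580788}$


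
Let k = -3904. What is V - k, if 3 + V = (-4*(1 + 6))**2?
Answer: 4685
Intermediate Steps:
V = 781 (V = -3 + (-4*(1 + 6))**2 = -3 + (-4*7)**2 = -3 + (-28)**2 = -3 + 784 = 781)
V - k = 781 - 1*(-3904) = 781 + 3904 = 4685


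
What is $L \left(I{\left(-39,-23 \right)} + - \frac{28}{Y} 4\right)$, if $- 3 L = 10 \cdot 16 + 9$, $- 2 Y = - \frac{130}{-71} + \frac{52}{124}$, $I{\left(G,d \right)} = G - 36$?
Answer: $- \frac{1580137}{1143} \approx -1382.4$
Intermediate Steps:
$I{\left(G,d \right)} = -36 + G$
$Y = - \frac{4953}{4402}$ ($Y = - \frac{- \frac{130}{-71} + \frac{52}{124}}{2} = - \frac{\left(-130\right) \left(- \frac{1}{71}\right) + 52 \cdot \frac{1}{124}}{2} = - \frac{\frac{130}{71} + \frac{13}{31}}{2} = \left(- \frac{1}{2}\right) \frac{4953}{2201} = - \frac{4953}{4402} \approx -1.1252$)
$L = - \frac{169}{3}$ ($L = - \frac{10 \cdot 16 + 9}{3} = - \frac{160 + 9}{3} = \left(- \frac{1}{3}\right) 169 = - \frac{169}{3} \approx -56.333$)
$L \left(I{\left(-39,-23 \right)} + - \frac{28}{Y} 4\right) = - \frac{169 \left(\left(-36 - 39\right) + - \frac{28}{- \frac{4953}{4402}} \cdot 4\right)}{3} = - \frac{169 \left(-75 + \left(-28\right) \left(- \frac{4402}{4953}\right) 4\right)}{3} = - \frac{169 \left(-75 + \frac{123256}{4953} \cdot 4\right)}{3} = - \frac{169 \left(-75 + \frac{493024}{4953}\right)}{3} = \left(- \frac{169}{3}\right) \frac{121549}{4953} = - \frac{1580137}{1143}$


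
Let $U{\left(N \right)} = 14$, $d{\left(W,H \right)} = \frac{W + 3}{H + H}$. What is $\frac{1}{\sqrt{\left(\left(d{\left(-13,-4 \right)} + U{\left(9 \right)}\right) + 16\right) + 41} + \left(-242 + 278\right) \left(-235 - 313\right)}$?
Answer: $- \frac{2}{39439} \approx -5.0711 \cdot 10^{-5}$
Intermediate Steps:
$d{\left(W,H \right)} = \frac{3 + W}{2 H}$
$\frac{1}{\sqrt{\left(\left(d{\left(-13,-4 \right)} + U{\left(9 \right)}\right) + 16\right) + 41} + \left(-242 + 278\right) \left(-235 - 313\right)} = \frac{1}{\sqrt{\left(\left(\frac{3 - 13}{2 \left(-4\right)} + 14\right) + 16\right) + 41} + \left(-242 + 278\right) \left(-235 - 313\right)} = \frac{1}{\sqrt{\left(\left(\frac{1}{2} \left(- \frac{1}{4}\right) \left(-10\right) + 14\right) + 16\right) + 41} + 36 \left(-548\right)} = \frac{1}{\sqrt{\left(\left(\frac{5}{4} + 14\right) + 16\right) + 41} - 19728} = \frac{1}{\sqrt{\left(\frac{61}{4} + 16\right) + 41} - 19728} = \frac{1}{\sqrt{\frac{125}{4} + 41} - 19728} = \frac{1}{\sqrt{\frac{289}{4}} - 19728} = \frac{1}{\frac{17}{2} - 19728} = \frac{1}{- \frac{39439}{2}} = - \frac{2}{39439}$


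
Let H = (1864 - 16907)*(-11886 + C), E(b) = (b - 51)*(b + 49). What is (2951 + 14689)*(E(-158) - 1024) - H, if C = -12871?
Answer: 11373929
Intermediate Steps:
E(b) = (-51 + b)*(49 + b)
H = 372419551 (H = (1864 - 16907)*(-11886 - 12871) = -15043*(-24757) = 372419551)
(2951 + 14689)*(E(-158) - 1024) - H = (2951 + 14689)*((-2499 + (-158)**2 - 2*(-158)) - 1024) - 1*372419551 = 17640*((-2499 + 24964 + 316) - 1024) - 372419551 = 17640*(22781 - 1024) - 372419551 = 17640*21757 - 372419551 = 383793480 - 372419551 = 11373929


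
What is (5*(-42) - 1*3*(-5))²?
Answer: 38025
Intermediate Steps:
(5*(-42) - 1*3*(-5))² = (-210 - 3*(-5))² = (-210 + 15)² = (-195)² = 38025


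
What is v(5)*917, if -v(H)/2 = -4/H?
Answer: 7336/5 ≈ 1467.2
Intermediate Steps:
v(H) = 8/H (v(H) = -(-8)/H = 8/H)
v(5)*917 = (8/5)*917 = 7336/5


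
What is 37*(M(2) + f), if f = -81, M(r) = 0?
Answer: -2997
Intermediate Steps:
37*(M(2) + f) = 37*(0 - 81) = 37*(-81) = -2997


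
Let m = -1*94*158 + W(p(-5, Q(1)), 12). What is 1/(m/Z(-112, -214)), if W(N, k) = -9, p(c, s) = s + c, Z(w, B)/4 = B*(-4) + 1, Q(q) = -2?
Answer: -3428/14861 ≈ -0.23067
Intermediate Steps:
Z(w, B) = 4 - 16*B (Z(w, B) = 4*(B*(-4) + 1) = 4*(-4*B + 1) = 4*(1 - 4*B) = 4 - 16*B)
p(c, s) = c + s
m = -14861 (m = -1*94*158 - 9 = -94*158 - 9 = -14852 - 9 = -14861)
1/(m/Z(-112, -214)) = 1/(-14861/(4 - 16*(-214))) = 1/(-14861/(4 + 3424)) = 1/(-14861/3428) = -3428/14861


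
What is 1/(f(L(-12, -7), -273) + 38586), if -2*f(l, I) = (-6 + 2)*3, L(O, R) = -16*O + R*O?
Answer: 1/38592 ≈ 2.5912e-5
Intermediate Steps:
L(O, R) = -16*O + O*R
f(l, I) = 6 (f(l, I) = -(-6 + 2)*3/2 = -(-2)*3 = -½*(-12) = 6)
1/(f(L(-12, -7), -273) + 38586) = 1/(6 + 38586) = 1/38592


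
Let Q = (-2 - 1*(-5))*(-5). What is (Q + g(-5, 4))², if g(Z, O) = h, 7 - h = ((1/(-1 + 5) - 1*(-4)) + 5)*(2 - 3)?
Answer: 25/16 ≈ 1.5625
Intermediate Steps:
h = 65/4 (h = 7 - ((1/(-1 + 5) - 1*(-4)) + 5)*(2 - 3) = 7 - ((1/4 + 4) + 5)*(-1) = 7 - ((¼ + 4) + 5)*(-1) = 7 - (17/4 + 5)*(-1) = 7 - 37*(-1)/4 = 7 - 1*(-37/4) = 7 + 37/4 = 65/4 ≈ 16.250)
g(Z, O) = 65/4
Q = -15 (Q = (-2 + 5)*(-5) = 3*(-5) = -15)
(Q + g(-5, 4))² = (-15 + 65/4)² = (5/4)² = 25/16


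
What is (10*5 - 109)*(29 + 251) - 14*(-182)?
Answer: -13972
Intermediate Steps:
(10*5 - 109)*(29 + 251) - 14*(-182) = (50 - 109)*280 + 2548 = -59*280 + 2548 = -16520 + 2548 = -13972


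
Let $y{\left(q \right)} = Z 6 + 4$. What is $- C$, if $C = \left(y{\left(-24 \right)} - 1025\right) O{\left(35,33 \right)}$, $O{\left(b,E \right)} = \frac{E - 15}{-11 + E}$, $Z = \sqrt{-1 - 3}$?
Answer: $\frac{9189}{11} - \frac{108 i}{11} \approx 835.36 - 9.8182 i$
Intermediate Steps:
$Z = 2 i$ ($Z = \sqrt{-4} = 2 i \approx 2.0 i$)
$y{\left(q \right)} = 4 + 12 i$ ($y{\left(q \right)} = 2 i 6 + 4 = 12 i + 4 = 4 + 12 i$)
$O{\left(b,E \right)} = \frac{-15 + E}{-11 + E}$
$C = - \frac{9189}{11} + \frac{108 i}{11}$ ($C = \left(\left(4 + 12 i\right) - 1025\right) \frac{-15 + 33}{-11 + 33} = \left(-1021 + 12 i\right) \frac{1}{22} \cdot 18 = \left(-1021 + 12 i\right) \frac{9}{11} = - \frac{9189}{11} + \frac{108 i}{11} \approx -835.36 + 9.8182 i$)
$- C = - (- \frac{9189}{11} + \frac{108 i}{11}) = \frac{9189}{11} - \frac{108 i}{11}$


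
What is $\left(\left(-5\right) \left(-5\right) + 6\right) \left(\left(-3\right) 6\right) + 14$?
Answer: $-544$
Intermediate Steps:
$\left(\left(-5\right) \left(-5\right) + 6\right) \left(\left(-3\right) 6\right) + 14 = \left(25 + 6\right) \left(-18\right) + 14 = 31 \left(-18\right) + 14 = -558 + 14 = -544$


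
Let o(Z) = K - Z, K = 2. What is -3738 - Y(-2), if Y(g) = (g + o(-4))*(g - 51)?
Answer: -3526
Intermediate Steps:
o(Z) = 2 - Z
Y(g) = (-51 + g)*(6 + g) (Y(g) = (g + (2 - 1*(-4)))*(g - 51) = (g + (2 + 4))*(-51 + g) = (g + 6)*(-51 + g) = (6 + g)*(-51 + g) = (-51 + g)*(6 + g))
-3738 - Y(-2) = -3738 - (-306 + (-2)² - 45*(-2)) = -3738 - (-306 + 4 + 90) = -3738 - 1*(-212) = -3738 + 212 = -3526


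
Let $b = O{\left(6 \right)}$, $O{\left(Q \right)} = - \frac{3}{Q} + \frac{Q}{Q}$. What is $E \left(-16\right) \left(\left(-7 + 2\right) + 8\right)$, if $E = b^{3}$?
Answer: $-6$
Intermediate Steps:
$O{\left(Q \right)} = 1 - \frac{3}{Q}$ ($O{\left(Q \right)} = - \frac{3}{Q} + 1 = 1 - \frac{3}{Q}$)
$b = \frac{1}{2}$ ($b = \frac{-3 + 6}{6} = \frac{1}{6} \cdot 3 = \frac{1}{2} \approx 0.5$)
$E = \frac{1}{8}$ ($E = \left(\frac{1}{2}\right)^{3} = \frac{1}{8} \approx 0.125$)
$E \left(-16\right) \left(\left(-7 + 2\right) + 8\right) = \frac{1}{8} \left(-16\right) \left(\left(-7 + 2\right) + 8\right) = - 2 \left(-5 + 8\right) = \left(-2\right) 3 = -6$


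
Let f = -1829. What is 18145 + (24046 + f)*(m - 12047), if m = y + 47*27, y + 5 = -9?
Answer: -239747719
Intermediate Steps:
y = -14 (y = -5 - 9 = -14)
m = 1255 (m = -14 + 47*27 = -14 + 1269 = 1255)
18145 + (24046 + f)*(m - 12047) = 18145 + (24046 - 1829)*(1255 - 12047) = 18145 + 22217*(-10792) = 18145 - 239765864 = -239747719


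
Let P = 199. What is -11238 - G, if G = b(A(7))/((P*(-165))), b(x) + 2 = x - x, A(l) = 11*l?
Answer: -368999732/32835 ≈ -11238.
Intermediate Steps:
b(x) = -2 (b(x) = -2 + (x - x) = -2 + 0 = -2)
G = 2/32835 (G = -2/(199*(-165)) = -2/(-32835) = -2*(-1/32835) = 2/32835 ≈ 6.0911e-5)
-11238 - G = -11238 - 1*2/32835 = -11238 - 2/32835 = -368999732/32835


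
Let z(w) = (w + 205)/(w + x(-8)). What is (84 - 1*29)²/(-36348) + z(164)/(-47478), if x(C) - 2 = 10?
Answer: -51403861/617334432 ≈ -0.083267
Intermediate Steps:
x(C) = 12 (x(C) = 2 + 10 = 12)
z(w) = (205 + w)/(12 + w) (z(w) = (w + 205)/(w + 12) = (205 + w)/(12 + w))
(84 - 1*29)²/(-36348) + z(164)/(-47478) = (84 - 1*29)²/(-36348) + ((205 + 164)/(12 + 164))/(-47478) = (84 - 29)²*(-1/36348) + (369/176)*(-1/47478) = 55²*(-1/36348) + ((1/176)*369)*(-1/47478) = 3025*(-1/36348) + (369/176)*(-1/47478) = -3025/36348 - 3/67936 = -51403861/617334432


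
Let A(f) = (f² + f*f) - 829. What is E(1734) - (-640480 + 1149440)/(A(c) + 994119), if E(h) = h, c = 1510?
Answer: 962924270/555349 ≈ 1733.9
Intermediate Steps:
A(f) = -829 + 2*f² (A(f) = (f² + f²) - 829 = 2*f² - 829 = -829 + 2*f²)
E(1734) - (-640480 + 1149440)/(A(c) + 994119) = 1734 - (-640480 + 1149440)/((-829 + 2*1510²) + 994119) = 1734 - 508960/((-829 + 2*2280100) + 994119) = 1734 - 508960/((-829 + 4560200) + 994119) = 1734 - 508960/(4559371 + 994119) = 1734 - 508960/5553490 = 1734 - 1*50896/555349 = 1734 - 50896/555349 = 962924270/555349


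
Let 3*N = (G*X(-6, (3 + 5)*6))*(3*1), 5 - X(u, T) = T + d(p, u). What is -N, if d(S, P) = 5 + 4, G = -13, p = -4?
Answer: -676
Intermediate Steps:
d(S, P) = 9
X(u, T) = -4 - T (X(u, T) = 5 - (T + 9) = 5 - (9 + T) = 5 + (-9 - T) = -4 - T)
N = 676 (N = ((-13*(-4 - (3 + 5)*6))*(3*1))/3 = (-13*(-4 - 8*6)*3)/3 = (-13*(-4 - 1*48)*3)/3 = (-13*(-4 - 48)*3)/3 = (-13*(-52)*3)/3 = (676*3)/3 = (⅓)*2028 = 676)
-N = -1*676 = -676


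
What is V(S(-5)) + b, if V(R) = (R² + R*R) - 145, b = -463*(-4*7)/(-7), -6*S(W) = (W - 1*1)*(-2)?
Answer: -1989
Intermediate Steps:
S(W) = -⅓ + W/3 (S(W) = -(W - 1*1)*(-2)/6 = -(W - 1)*(-2)/6 = -(-1 + W)*(-2)/6 = -(2 - 2*W)/6 = -⅓ + W/3)
b = -1852 (b = -(-12964)*(-1)/7 = -463*4 = -1852)
V(R) = -145 + 2*R² (V(R) = (R² + R²) - 145 = 2*R² - 145 = -145 + 2*R²)
V(S(-5)) + b = (-145 + 2*(-⅓ + (⅓)*(-5))²) - 1852 = (-145 + 2*(-⅓ - 5/3)²) - 1852 = (-145 + 2*(-2)²) - 1852 = (-145 + 2*4) - 1852 = (-145 + 8) - 1852 = -137 - 1852 = -1989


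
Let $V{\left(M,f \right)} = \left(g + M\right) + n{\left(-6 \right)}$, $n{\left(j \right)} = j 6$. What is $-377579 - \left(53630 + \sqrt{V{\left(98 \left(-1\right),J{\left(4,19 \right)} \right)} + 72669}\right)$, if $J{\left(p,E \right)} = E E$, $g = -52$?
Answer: $-431209 - \sqrt{72483} \approx -4.3148 \cdot 10^{5}$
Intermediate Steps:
$n{\left(j \right)} = 6 j$
$J{\left(p,E \right)} = E^{2}$
$V{\left(M,f \right)} = -88 + M$ ($V{\left(M,f \right)} = \left(-52 + M\right) + 6 \left(-6\right) = \left(-52 + M\right) - 36 = -88 + M$)
$-377579 - \left(53630 + \sqrt{V{\left(98 \left(-1\right),J{\left(4,19 \right)} \right)} + 72669}\right) = -377579 - \left(53630 + \sqrt{\left(-88 + 98 \left(-1\right)\right) + 72669}\right) = -377579 - \left(53630 + \sqrt{\left(-88 - 98\right) + 72669}\right) = -377579 - \left(53630 + \sqrt{-186 + 72669}\right) = -377579 - \left(53630 + \sqrt{72483}\right) = -431209 - \sqrt{72483}$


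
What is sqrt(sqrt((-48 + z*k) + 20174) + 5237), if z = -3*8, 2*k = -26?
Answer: sqrt(5237 + sqrt(20438)) ≈ 73.348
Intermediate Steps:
k = -13 (k = (1/2)*(-26) = -13)
z = -24
sqrt(sqrt((-48 + z*k) + 20174) + 5237) = sqrt(sqrt((-48 - 24*(-13)) + 20174) + 5237) = sqrt(sqrt((-48 + 312) + 20174) + 5237) = sqrt(sqrt(264 + 20174) + 5237) = sqrt(sqrt(20438) + 5237) = sqrt(5237 + sqrt(20438))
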